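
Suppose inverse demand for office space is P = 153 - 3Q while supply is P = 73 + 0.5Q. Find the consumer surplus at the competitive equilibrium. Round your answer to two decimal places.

783.67

Equilibrium: 153 - 3Q = 73 + 0.5Q, so Q* = 22.8571 and P* = 84.4286.
The demand choke price is 153, so CS = (1/2)(Q*)(153 - P*) = (1/2)(22.8571)(68.5714) = 783.6735.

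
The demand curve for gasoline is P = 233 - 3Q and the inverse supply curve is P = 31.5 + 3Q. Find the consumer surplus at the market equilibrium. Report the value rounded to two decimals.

1691.76

Setting demand equal to supply, 201.5 = 6Q, so Q* = 33.5833 and P* = 132.25.
The demand choke price is 233, so CS = (1/2)(Q*)(233 - P*) = (1/2)(33.5833)(100.75) = 1691.7604.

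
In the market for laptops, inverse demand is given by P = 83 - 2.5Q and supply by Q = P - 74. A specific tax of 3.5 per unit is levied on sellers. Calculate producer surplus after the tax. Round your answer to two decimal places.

1.23

Rewriting supply in inverse form: P = 74 + Q.
Without the tax, 83 - 2.5Q = 74 + Q so Q* = 2.5714 and P* = 76.5714.
A tax on sellers shifts supply up by 3.5: 83 - 2.5Q = 74 + Q + 3.5, so Q_t = 1.5714. Buyers pay P_b = 79.0714; sellers receive P_s = P_b - 3.5 = 75.5714.
Producer surplus is the triangle above supply below P_s: (1/2)(1.5714)(75.5714 - 74) = 1.2347.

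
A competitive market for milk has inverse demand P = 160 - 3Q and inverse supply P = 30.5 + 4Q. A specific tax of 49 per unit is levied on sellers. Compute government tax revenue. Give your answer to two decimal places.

Without the tax, 160 - 3Q = 30.5 + 4Q so Q* = 18.5 and P* = 104.5.
With the tax, sellers need 49 more per unit: 160 - 3Q = 30.5 + 4Q + 49, so Q_t = 11.5. Buyers pay P_b = 125.5; sellers receive P_s = P_b - 49 = 76.5.
Tax revenue = t x Q_t = 49 x 11.5 = 563.5.

563.50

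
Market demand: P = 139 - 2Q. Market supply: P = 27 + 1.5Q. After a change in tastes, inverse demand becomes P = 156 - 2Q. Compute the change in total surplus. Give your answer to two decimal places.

585.29

Initial equilibrium: Q_0 = 32, P_0 = 75; CS_0 = (1/2)(32)(64) = 1024, PS_0 = (1/2)(32)(48) = 768.
New equilibrium: 156 - 2Q = 27 + 1.5Q gives Q_1 = 36.8571, P_1 = 82.2857; CS_1 = 1358.449, PS_1 = 1018.8367.
Change in total surplus = (1358.449 + 1018.8367) - (1024 + 768) = 585.2857.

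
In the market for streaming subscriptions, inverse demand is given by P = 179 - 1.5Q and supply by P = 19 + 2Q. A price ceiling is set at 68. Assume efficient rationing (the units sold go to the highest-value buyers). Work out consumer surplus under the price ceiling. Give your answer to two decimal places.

Without the control, 179 - 1.5Q = 19 + 2Q so Q* = 45.7143 and P* = 110.4286.
At the ceiling price 68, quantity supplied is (68 - 19)/2 = 24.5; supply is the short side, so Q = 24.5 trades at P = 68.
The demand price at Q = 24.5 is 142.25. CS is the trapezoid between demand and 68 over [0, 24.5]: (1/2)[(179 - 68) + (142.25 - 68)](24.5) = 2269.3125.

2269.31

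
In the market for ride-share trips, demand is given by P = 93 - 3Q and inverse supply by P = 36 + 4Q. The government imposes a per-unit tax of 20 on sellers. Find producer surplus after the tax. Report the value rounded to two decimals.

55.88

Without the tax, 93 - 3Q = 36 + 4Q so Q* = 8.1429 and P* = 68.5714.
A tax on sellers shifts supply up by 20: 93 - 3Q = 36 + 4Q + 20, so Q_t = 5.2857. Buyers pay P_b = 77.1429; sellers receive P_s = P_b - 20 = 57.1429.
PS = (1/2)(Q_t)(P_s - 36) = (1/2)(5.2857)(21.1429) = 55.8776.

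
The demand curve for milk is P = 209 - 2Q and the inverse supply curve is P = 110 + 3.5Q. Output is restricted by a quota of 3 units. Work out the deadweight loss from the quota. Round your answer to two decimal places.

Without the quota, 209 - 2Q = 110 + 3.5Q gives Q* = 18.
At Q = 3 the demand price is 209 - 2(3) = 203 and the supply price is 110 + 3.5(3) = 120.5.
Deadweight loss is the triangle between the curves from 3 to 18: (1/2)(203 - 120.5)(18 - 3) = 618.75.

618.75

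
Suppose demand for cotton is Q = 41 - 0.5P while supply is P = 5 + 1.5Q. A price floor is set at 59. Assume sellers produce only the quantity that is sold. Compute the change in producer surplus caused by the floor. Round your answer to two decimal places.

Rewriting demand in inverse form: P = 82 - 2Q.
Free-market equilibrium: 82 - 2Q = 5 + 1.5Q gives Q* = 22, P* = 38.
At P = 59, buyers demand (82 - 59)/2 = 11.5 while sellers would supply more, so the quantity traded is 11.5 at price 59.
PS goes from (1/2)(22)(33) = 363 to 521.8125 (computed as (59 - 5)(11.5) - (1/2)(1.5)(11.5)^2), a change of 158.8125.

158.81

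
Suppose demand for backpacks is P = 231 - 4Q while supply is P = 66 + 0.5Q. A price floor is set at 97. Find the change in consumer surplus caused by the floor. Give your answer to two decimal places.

Free-market equilibrium: 231 - 4Q = 66 + 0.5Q gives Q* = 36.6667, P* = 84.3333.
At the floor price 97, quantity demanded is (231 - 97)/4 = 33.5; demand is the short side, so Q = 33.5 trades at P = 97.
CS goes from (1/2)(36.6667)(146.6667) = 2688.8889 to 2244.5 (computed as (231 - 97)(33.5) - (1/2)(4)(33.5)^2), a change of -444.3889.

-444.39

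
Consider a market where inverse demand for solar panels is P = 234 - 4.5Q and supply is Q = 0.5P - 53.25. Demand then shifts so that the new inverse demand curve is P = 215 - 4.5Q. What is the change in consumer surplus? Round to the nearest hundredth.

-238.79

Rewriting supply in inverse form: P = 106.5 + 2Q.
Initial equilibrium: Q_0 = 19.6154, P_0 = 145.7308; CS_0 = (1/2)(19.6154)(88.2692) = 865.7175, PS_0 = (1/2)(19.6154)(39.2308) = 384.7633.
New equilibrium: 215 - 4.5Q = 106.5 + 2Q gives Q_1 = 16.6923, P_1 = 139.8846; CS_1 = 626.9246, PS_1 = 278.6331.
Change in consumer surplus = 626.9246 - 865.7175 = -238.7929.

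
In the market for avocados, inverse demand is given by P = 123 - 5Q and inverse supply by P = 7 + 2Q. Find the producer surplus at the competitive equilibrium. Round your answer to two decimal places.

274.61

Equilibrium: 123 - 5Q = 7 + 2Q, so Q* = 16.5714 and P* = 40.1429.
PS is the area between P* and the supply curve from 0 to Q*: (1/2)(16.5714)(33.1429) = 274.6122.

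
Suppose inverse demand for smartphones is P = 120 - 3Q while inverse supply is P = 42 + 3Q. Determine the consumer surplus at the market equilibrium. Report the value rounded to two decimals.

253.50

Equilibrium: 120 - 3Q = 42 + 3Q, so Q* = 13 and P* = 81.
CS is the area between the demand curve and P* from 0 to Q*: (1/2)(13)(39) = 253.5.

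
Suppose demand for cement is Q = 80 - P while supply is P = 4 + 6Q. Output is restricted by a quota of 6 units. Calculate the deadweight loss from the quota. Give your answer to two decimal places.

82.57

Rewriting demand in inverse form: P = 80 - Q.
Unrestricted equilibrium: Q* = (80 - 4)/(1 + 6) = 10.8571.
At Q = 6 the demand price is 80 - (6) = 74 and the supply price is 4 + 6(6) = 40.
Deadweight loss is the triangle between the curves from 6 to 10.8571: (1/2)(74 - 40)(10.8571 - 6) = 82.5714.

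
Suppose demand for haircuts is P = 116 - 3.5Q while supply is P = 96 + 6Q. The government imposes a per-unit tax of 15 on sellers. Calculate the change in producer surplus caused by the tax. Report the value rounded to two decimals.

-12.47

Pre-tax equilibrium: 116 - 3.5Q = 96 + 6Q gives Q* = 2.1053, P* = 108.6316.
With the tax, sellers need 15 more per unit: 116 - 3.5Q = 96 + 6Q + 15, so Q_t = 0.5263. Buyers pay P_b = 114.1579; sellers receive P_s = P_b - 15 = 99.1579.
Producers lose the trapezoid between P_s and P* out to Q_t plus the triangle from Q_t to Q*: change in PS = 0.831 - 13.2964 = -12.4654.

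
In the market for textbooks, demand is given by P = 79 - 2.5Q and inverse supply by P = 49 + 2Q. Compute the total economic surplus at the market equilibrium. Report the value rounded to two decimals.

100.00

Equilibrium: 79 - 2.5Q = 49 + 2Q, so Q* = 6.6667 and P* = 62.3333.
CS = (1/2)(6.6667)(16.6667) = 55.5556 and PS = (1/2)(6.6667)(13.3333) = 44.4444, so total surplus = 100.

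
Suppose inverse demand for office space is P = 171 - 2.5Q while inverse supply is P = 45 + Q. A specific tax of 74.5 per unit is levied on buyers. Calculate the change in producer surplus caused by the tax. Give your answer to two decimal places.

Pre-tax equilibrium: 171 - 2.5Q = 45 + Q gives Q* = 36, P* = 81.
A tax on buyers shifts demand down by 74.5: (171 - 74.5) - 2.5Q = 45 + Q, so Q_t = 14.7143. Buyers pay P_b = 134.2143; sellers receive P_s = P_b - 74.5 = 59.7143.
Producers lose the trapezoid between P_s and P* out to Q_t plus the triangle from Q_t to Q*: change in PS = 108.2551 - 648 = -539.7449.

-539.74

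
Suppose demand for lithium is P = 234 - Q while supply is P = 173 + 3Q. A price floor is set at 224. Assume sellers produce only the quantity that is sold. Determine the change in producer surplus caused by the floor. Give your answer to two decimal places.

11.16

Without the control, 234 - Q = 173 + 3Q so Q* = 15.25 and P* = 218.75.
At the floor price 224, quantity demanded is (234 - 224)/1 = 10; demand is the short side, so Q = 10 trades at P = 224.
PS goes from (1/2)(15.25)(45.75) = 348.8438 to 360 (computed as (224 - 173)(10) - (1/2)(3)(10)^2), a change of 11.1562.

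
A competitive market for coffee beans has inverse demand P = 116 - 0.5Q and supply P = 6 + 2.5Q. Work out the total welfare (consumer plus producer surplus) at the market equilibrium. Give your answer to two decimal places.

2016.67

Setting demand equal to supply, 110 = 3Q, so Q* = 36.6667 and P* = 97.6667.
CS = (1/2)(36.6667)(18.3333) = 336.1111 and PS = (1/2)(36.6667)(91.6667) = 1680.5556, so total surplus = 2016.6667.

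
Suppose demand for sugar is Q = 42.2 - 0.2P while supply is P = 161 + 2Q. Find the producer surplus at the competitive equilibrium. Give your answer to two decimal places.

Rewriting demand in inverse form: P = 211 - 5Q.
Equilibrium: 211 - 5Q = 161 + 2Q, so Q* = 7.1429 and P* = 175.2857.
PS is the area between P* and the supply curve from 0 to Q*: (1/2)(7.1429)(14.2857) = 51.0204.

51.02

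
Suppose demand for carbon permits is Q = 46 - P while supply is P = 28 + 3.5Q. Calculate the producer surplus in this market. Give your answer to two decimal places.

28.00

Rewriting demand in inverse form: P = 46 - Q.
Set 46 - Q = 28 + 3.5Q, which gives 18 = 4.5Q, so Q* = 4 and P* = 46 - (4) = 42.
Producer surplus is the triangle above supply below P*: (1/2)(4)(42 - 28) = (1/2)(4)(14) = 28.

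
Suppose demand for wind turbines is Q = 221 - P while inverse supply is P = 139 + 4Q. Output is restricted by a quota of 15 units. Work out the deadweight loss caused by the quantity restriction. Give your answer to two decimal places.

Rewriting demand in inverse form: P = 221 - Q.
Without the quota, 221 - Q = 139 + 4Q gives Q* = 16.4.
At Q = 15 the demand price is 221 - (15) = 206 and the supply price is 139 + 4(15) = 199.
DWL = (1/2)(gap between curves at 15) x (Q* - 15) = (1/2)(7)(1.4) = 4.9.

4.90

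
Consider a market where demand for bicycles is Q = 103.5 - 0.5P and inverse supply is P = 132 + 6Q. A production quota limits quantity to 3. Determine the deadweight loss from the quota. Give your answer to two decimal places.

Rewriting demand in inverse form: P = 207 - 2Q.
Without the quota, 207 - 2Q = 132 + 6Q gives Q* = 9.375.
At Q = 3 the demand price is 207 - 2(3) = 201 and the supply price is 132 + 6(3) = 150.
DWL = (1/2)(gap between curves at 3) x (Q* - 3) = (1/2)(51)(6.375) = 162.5625.

162.56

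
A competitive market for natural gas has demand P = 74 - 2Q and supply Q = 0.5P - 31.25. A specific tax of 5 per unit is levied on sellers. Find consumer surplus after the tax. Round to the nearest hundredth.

Rewriting supply in inverse form: P = 62.5 + 2Q.
Without the tax, 74 - 2Q = 62.5 + 2Q so Q* = 2.875 and P* = 68.25.
With the tax, sellers need 5 more per unit: 74 - 2Q = 62.5 + 2Q + 5, so Q_t = 1.625. Buyers pay P_b = 70.75; sellers receive P_s = P_b - 5 = 65.75.
CS = (1/2)(Q_t)(74 - P_b) = (1/2)(1.625)(3.25) = 2.6406.

2.64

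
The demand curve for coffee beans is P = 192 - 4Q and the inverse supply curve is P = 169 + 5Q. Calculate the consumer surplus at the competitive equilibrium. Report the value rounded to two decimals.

13.06

Equilibrium: 192 - 4Q = 169 + 5Q, so Q* = 2.5556 and P* = 181.7778.
The demand choke price is 192, so CS = (1/2)(Q*)(192 - P*) = (1/2)(2.5556)(10.2222) = 13.0617.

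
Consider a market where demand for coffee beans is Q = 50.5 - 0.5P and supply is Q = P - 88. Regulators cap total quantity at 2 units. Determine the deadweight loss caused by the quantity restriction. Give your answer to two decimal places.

Rewriting demand in inverse form: P = 101 - 2Q.
Rewriting supply in inverse form: P = 88 + Q.
Unrestricted equilibrium: Q* = (101 - 88)/(2 + 1) = 4.3333.
At Q = 2 the demand price is 101 - 2(2) = 97 and the supply price is 88 + (2) = 90.
DWL = (1/2)(gap between curves at 2) x (Q* - 2) = (1/2)(7)(2.3333) = 8.1667.

8.17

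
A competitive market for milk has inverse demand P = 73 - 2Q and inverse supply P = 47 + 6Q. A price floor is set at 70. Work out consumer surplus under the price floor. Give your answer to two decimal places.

2.25

Free-market equilibrium: 73 - 2Q = 47 + 6Q gives Q* = 3.25, P* = 66.5.
At the floor price 70, quantity demanded is (73 - 70)/2 = 1.5; demand is the short side, so Q = 1.5 trades at P = 70.
CS is the triangle under demand above 70: (1/2)(1.5)(73 - 70) = 2.25.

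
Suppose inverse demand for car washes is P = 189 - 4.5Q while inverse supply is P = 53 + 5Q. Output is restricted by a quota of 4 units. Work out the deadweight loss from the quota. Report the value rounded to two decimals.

505.47

Without the quota, 189 - 4.5Q = 53 + 5Q gives Q* = 14.3158.
At Q = 4 the demand price is 189 - 4.5(4) = 171 and the supply price is 53 + 5(4) = 73.
Deadweight loss is the triangle between the curves from 4 to 14.3158: (1/2)(171 - 73)(14.3158 - 4) = 505.4737.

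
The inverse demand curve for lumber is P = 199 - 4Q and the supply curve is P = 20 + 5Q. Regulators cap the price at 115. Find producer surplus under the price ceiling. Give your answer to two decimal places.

Without the control, 199 - 4Q = 20 + 5Q so Q* = 19.8889 and P* = 119.4444.
At P = 115, sellers supply (115 - 20)/5 = 19 while buyers want more, so the quantity traded is 19 at price 115.
PS is the triangle above supply below 115: (1/2)(19)(115 - 20) = 902.5.

902.50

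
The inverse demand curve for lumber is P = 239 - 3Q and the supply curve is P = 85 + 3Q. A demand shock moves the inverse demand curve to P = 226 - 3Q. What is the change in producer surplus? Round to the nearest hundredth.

-159.79

Initial equilibrium: Q_0 = 25.6667, P_0 = 162; CS_0 = (1/2)(25.6667)(77) = 988.1667, PS_0 = (1/2)(25.6667)(77) = 988.1667.
New equilibrium: 226 - 3Q = 85 + 3Q gives Q_1 = 23.5, P_1 = 155.5; CS_1 = 828.375, PS_1 = 828.375.
Change in producer surplus = 828.375 - 988.1667 = -159.7917.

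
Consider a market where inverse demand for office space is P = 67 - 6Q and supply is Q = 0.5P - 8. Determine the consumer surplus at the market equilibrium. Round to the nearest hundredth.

121.92

Rewriting supply in inverse form: P = 16 + 2Q.
Setting demand equal to supply, 51 = 8Q, so Q* = 6.375 and P* = 28.75.
Consumer surplus is the triangle under demand above P*: (1/2)(6.375)(67 - 28.75) = (1/2)(6.375)(38.25) = 121.9219.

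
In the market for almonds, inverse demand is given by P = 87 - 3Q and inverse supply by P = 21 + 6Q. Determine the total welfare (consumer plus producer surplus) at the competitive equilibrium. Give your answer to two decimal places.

Equilibrium: 87 - 3Q = 21 + 6Q, so Q* = 7.3333 and P* = 65.
CS = (1/2)(7.3333)(22) = 80.6667 and PS = (1/2)(7.3333)(44) = 161.3333, so total surplus = 242.

242.00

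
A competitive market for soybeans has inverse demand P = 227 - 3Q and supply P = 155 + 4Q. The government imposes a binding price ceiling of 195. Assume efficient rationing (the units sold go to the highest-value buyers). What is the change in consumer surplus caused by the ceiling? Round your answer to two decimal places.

11.31

Free-market equilibrium: 227 - 3Q = 155 + 4Q gives Q* = 10.2857, P* = 196.1429.
At P = 195, sellers supply (195 - 155)/4 = 10 while buyers want more, so the quantity traded is 10 at price 195.
CS goes from (1/2)(10.2857)(30.8571) = 158.6939 to 170 (computed as (227 - 195)(10) - (1/2)(3)(10)^2), a change of 11.3061.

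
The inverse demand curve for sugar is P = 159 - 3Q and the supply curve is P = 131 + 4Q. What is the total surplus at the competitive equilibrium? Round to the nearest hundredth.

Equilibrium: 159 - 3Q = 131 + 4Q, so Q* = 4 and P* = 147.
CS = (1/2)(4)(12) = 24 and PS = (1/2)(4)(16) = 32, so total surplus = 56.

56.00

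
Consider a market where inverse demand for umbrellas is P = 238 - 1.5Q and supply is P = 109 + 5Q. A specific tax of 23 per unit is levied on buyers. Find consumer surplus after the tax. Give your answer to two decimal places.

Without the tax, 238 - 1.5Q = 109 + 5Q so Q* = 19.8462 and P* = 208.2308.
With the tax, buyers' net willingness to pay falls by 23: (238 - 23) - 1.5Q = 109 + 5Q, so Q_t = 16.3077. Buyers pay P_b = 213.5385; sellers receive P_s = P_b - 23 = 190.5385.
Consumer surplus is the triangle under demand above P_b: (1/2)(16.3077)(238 - 213.5385) = 199.4556.

199.46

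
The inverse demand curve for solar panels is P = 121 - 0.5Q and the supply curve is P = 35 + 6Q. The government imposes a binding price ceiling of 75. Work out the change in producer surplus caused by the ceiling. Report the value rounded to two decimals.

-391.83

Free-market equilibrium: 121 - 0.5Q = 35 + 6Q gives Q* = 13.2308, P* = 114.3846.
At the ceiling price 75, quantity supplied is (75 - 35)/6 = 6.6667; supply is the short side, so Q = 6.6667 trades at P = 75.
PS goes from (1/2)(13.2308)(79.3846) = 525.1598 to 133.3333 (computed as (75 - 35)(6.6667) - (1/2)(6)(6.6667)^2), a change of -391.8264.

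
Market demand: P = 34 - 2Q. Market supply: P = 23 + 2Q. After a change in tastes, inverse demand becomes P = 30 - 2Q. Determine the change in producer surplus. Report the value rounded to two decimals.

-4.50

Initial equilibrium: Q_0 = 2.75, P_0 = 28.5; CS_0 = (1/2)(2.75)(5.5) = 7.5625, PS_0 = (1/2)(2.75)(5.5) = 7.5625.
New equilibrium: 30 - 2Q = 23 + 2Q gives Q_1 = 1.75, P_1 = 26.5; CS_1 = 3.0625, PS_1 = 3.0625.
Change in producer surplus = 3.0625 - 7.5625 = -4.5.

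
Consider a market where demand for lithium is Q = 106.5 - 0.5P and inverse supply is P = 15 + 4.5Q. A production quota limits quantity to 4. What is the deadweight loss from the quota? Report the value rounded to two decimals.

Rewriting demand in inverse form: P = 213 - 2Q.
Unrestricted equilibrium: Q* = (213 - 15)/(2 + 4.5) = 30.4615.
At Q = 4 the demand price is 213 - 2(4) = 205 and the supply price is 15 + 4.5(4) = 33.
Deadweight loss is the triangle between the curves from 4 to 30.4615: (1/2)(205 - 33)(30.4615 - 4) = 2275.6923.

2275.69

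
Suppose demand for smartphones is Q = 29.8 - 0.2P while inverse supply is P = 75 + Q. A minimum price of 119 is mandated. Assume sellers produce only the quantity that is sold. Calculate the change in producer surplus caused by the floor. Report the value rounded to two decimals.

169.94

Rewriting demand in inverse form: P = 149 - 5Q.
Without the control, 149 - 5Q = 75 + Q so Q* = 12.3333 and P* = 87.3333.
At the floor price 119, quantity demanded is (149 - 119)/5 = 6; demand is the short side, so Q = 6 trades at P = 119.
PS goes from (1/2)(12.3333)(12.3333) = 76.0556 to 246 (computed as (119 - 75)(6) - (1/2)(1)(6)^2), a change of 169.9444.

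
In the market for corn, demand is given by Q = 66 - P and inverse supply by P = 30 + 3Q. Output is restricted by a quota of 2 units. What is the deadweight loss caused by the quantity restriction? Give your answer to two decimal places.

98.00

Rewriting demand in inverse form: P = 66 - Q.
Without the quota, 66 - Q = 30 + 3Q gives Q* = 9.
At Q = 2 the demand price is 66 - (2) = 64 and the supply price is 30 + 3(2) = 36.
Deadweight loss is the triangle between the curves from 2 to 9: (1/2)(64 - 36)(9 - 2) = 98.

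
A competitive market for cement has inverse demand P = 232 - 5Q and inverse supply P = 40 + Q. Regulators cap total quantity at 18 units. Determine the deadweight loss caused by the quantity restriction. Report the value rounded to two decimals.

588.00

Without the quota, 232 - 5Q = 40 + Q gives Q* = 32.
At Q = 18 the demand price is 232 - 5(18) = 142 and the supply price is 40 + (18) = 58.
Deadweight loss is the triangle between the curves from 18 to 32: (1/2)(142 - 58)(32 - 18) = 588.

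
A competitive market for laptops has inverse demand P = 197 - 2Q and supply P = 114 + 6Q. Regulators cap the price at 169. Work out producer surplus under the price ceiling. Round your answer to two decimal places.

Without the control, 197 - 2Q = 114 + 6Q so Q* = 10.375 and P* = 176.25.
At P = 169, sellers supply (169 - 114)/6 = 9.1667 while buyers want more, so the quantity traded is 9.1667 at price 169.
PS is the triangle above supply below 169: (1/2)(9.1667)(169 - 114) = 252.0833.

252.08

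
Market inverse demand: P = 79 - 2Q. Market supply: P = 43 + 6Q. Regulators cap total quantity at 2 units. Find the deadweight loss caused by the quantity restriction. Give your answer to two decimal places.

25.00

Without the quota, 79 - 2Q = 43 + 6Q gives Q* = 4.5.
At Q = 2 the demand price is 79 - 2(2) = 75 and the supply price is 43 + 6(2) = 55.
DWL = (1/2)(gap between curves at 2) x (Q* - 2) = (1/2)(20)(2.5) = 25.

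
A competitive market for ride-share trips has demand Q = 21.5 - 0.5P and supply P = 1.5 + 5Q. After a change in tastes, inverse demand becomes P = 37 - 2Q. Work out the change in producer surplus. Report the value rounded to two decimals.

Rewriting demand in inverse form: P = 43 - 2Q.
Initial equilibrium: Q_0 = 5.9286, P_0 = 31.1429; CS_0 = (1/2)(5.9286)(11.8571) = 35.148, PS_0 = (1/2)(5.9286)(29.6429) = 87.8699.
New equilibrium: 37 - 2Q = 1.5 + 5Q gives Q_1 = 5.0714, P_1 = 26.8571; CS_1 = 25.7194, PS_1 = 64.2985.
Change in producer surplus = 64.2985 - 87.8699 = -23.5714.

-23.57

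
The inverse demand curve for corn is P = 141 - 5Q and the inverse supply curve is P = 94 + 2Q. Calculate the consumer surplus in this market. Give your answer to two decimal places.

Setting demand equal to supply, 47 = 7Q, so Q* = 6.7143 and P* = 107.4286.
Consumer surplus is the triangle under demand above P*: (1/2)(6.7143)(141 - 107.4286) = (1/2)(6.7143)(33.5714) = 112.7041.

112.70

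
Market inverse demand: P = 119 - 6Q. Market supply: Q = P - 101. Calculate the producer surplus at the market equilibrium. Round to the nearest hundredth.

3.31

Rewriting supply in inverse form: P = 101 + Q.
Setting demand equal to supply, 18 = 7Q, so Q* = 2.5714 and P* = 103.5714.
Producer surplus is the triangle above supply below P*: (1/2)(2.5714)(103.5714 - 101) = (1/2)(2.5714)(2.5714) = 3.3061.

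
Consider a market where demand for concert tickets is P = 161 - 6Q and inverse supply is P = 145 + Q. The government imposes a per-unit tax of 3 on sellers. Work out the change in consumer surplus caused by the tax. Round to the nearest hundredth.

-5.33

Pre-tax equilibrium: 161 - 6Q = 145 + Q gives Q* = 2.2857, P* = 147.2857.
A tax on sellers shifts supply up by 3: 161 - 6Q = 145 + Q + 3, so Q_t = 1.8571. Buyers pay P_b = 149.8571; sellers receive P_s = P_b - 3 = 146.8571.
CS falls from (1/2)(2.2857)(13.7143) = 15.6735 to (1/2)(1.8571)(11.1429) = 10.3469, a change of -5.3265.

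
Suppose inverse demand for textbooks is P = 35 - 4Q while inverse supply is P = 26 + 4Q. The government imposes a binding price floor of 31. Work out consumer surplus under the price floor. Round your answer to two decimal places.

2.00

Without the control, 35 - 4Q = 26 + 4Q so Q* = 1.125 and P* = 30.5.
At P = 31, buyers demand (35 - 31)/4 = 1 while sellers would supply more, so the quantity traded is 1 at price 31.
CS is the triangle under demand above 31: (1/2)(1)(35 - 31) = 2.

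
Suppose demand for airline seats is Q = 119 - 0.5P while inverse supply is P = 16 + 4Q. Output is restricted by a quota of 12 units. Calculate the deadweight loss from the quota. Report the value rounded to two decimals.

1875.00

Rewriting demand in inverse form: P = 238 - 2Q.
Unrestricted equilibrium: Q* = (238 - 16)/(2 + 4) = 37.
At Q = 12 the demand price is 238 - 2(12) = 214 and the supply price is 16 + 4(12) = 64.
Deadweight loss is the triangle between the curves from 12 to 37: (1/2)(214 - 64)(37 - 12) = 1875.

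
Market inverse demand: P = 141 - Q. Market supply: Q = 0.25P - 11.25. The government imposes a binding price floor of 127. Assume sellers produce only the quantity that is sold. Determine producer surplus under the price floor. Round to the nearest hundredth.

Rewriting supply in inverse form: P = 45 + 4Q.
Without the control, 141 - Q = 45 + 4Q so Q* = 19.2 and P* = 121.8.
At the floor price 127, quantity demanded is (141 - 127)/1 = 14; demand is the short side, so Q = 14 trades at P = 127.
The supply price at Q = 14 is 101. PS is the trapezoid between 127 and supply over [0, 14]: (1/2)[(127 - 45) + (127 - 101)](14) = 756.

756.00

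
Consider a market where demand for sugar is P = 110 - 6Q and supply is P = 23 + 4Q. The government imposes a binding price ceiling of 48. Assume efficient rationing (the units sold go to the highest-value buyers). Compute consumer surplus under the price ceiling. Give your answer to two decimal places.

270.31

Free-market equilibrium: 110 - 6Q = 23 + 4Q gives Q* = 8.7, P* = 57.8.
At P = 48, sellers supply (48 - 23)/4 = 6.25 while buyers want more, so the quantity traded is 6.25 at price 48.
The demand price at Q = 6.25 is 72.5. CS is the trapezoid between demand and 48 over [0, 6.25]: (1/2)[(110 - 48) + (72.5 - 48)](6.25) = 270.3125.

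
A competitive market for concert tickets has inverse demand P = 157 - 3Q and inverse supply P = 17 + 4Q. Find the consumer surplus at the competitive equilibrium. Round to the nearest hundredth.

Equilibrium: 157 - 3Q = 17 + 4Q, so Q* = 20 and P* = 97.
CS is the area between the demand curve and P* from 0 to Q*: (1/2)(20)(60) = 600.

600.00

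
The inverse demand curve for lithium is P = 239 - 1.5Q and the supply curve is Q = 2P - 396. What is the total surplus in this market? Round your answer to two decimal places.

Rewriting supply in inverse form: P = 198 + 0.5Q.
Equilibrium: 239 - 1.5Q = 198 + 0.5Q, so Q* = 20.5 and P* = 208.25.
Total surplus is the full triangle between the curves from 0 to Q*: (1/2)(20.5)(239 - 198) = 420.25.

420.25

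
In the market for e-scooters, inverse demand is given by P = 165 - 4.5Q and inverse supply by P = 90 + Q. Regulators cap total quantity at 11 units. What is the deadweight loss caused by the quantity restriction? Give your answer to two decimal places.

19.11

Unrestricted equilibrium: Q* = (165 - 90)/(4.5 + 1) = 13.6364.
At Q = 11 the demand price is 165 - 4.5(11) = 115.5 and the supply price is 90 + (11) = 101.
DWL = (1/2)(gap between curves at 11) x (Q* - 11) = (1/2)(14.5)(2.6364) = 19.1136.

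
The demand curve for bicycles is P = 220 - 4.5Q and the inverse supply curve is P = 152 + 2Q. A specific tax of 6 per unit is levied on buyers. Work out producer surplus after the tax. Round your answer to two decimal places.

90.98

Without the tax, 220 - 4.5Q = 152 + 2Q so Q* = 10.4615 and P* = 172.9231.
A tax on buyers shifts demand down by 6: (220 - 6) - 4.5Q = 152 + 2Q, so Q_t = 9.5385. Buyers pay P_b = 177.0769; sellers receive P_s = P_b - 6 = 171.0769.
Producer surplus is the triangle above supply below P_s: (1/2)(9.5385)(171.0769 - 152) = 90.9822.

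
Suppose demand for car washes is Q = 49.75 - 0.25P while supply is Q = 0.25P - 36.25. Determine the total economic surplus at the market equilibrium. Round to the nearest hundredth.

Rewriting demand in inverse form: P = 199 - 4Q.
Rewriting supply in inverse form: P = 145 + 4Q.
Equilibrium: 199 - 4Q = 145 + 4Q, so Q* = 6.75 and P* = 172.
CS = (1/2)(6.75)(27) = 91.125 and PS = (1/2)(6.75)(27) = 91.125, so total surplus = 182.25.

182.25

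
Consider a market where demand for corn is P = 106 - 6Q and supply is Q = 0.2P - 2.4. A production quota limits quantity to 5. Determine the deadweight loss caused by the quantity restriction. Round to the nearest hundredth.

69.14

Rewriting supply in inverse form: P = 12 + 5Q.
Without the quota, 106 - 6Q = 12 + 5Q gives Q* = 8.5455.
At Q = 5 the demand price is 106 - 6(5) = 76 and the supply price is 12 + 5(5) = 37.
DWL = (1/2)(gap between curves at 5) x (Q* - 5) = (1/2)(39)(3.5455) = 69.1364.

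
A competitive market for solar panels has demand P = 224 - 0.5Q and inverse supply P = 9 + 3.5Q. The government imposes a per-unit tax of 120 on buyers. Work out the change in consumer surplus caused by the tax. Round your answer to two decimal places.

-581.25

Pre-tax equilibrium: 224 - 0.5Q = 9 + 3.5Q gives Q* = 53.75, P* = 197.125.
A tax on buyers shifts demand down by 120: (224 - 120) - 0.5Q = 9 + 3.5Q, so Q_t = 23.75. Buyers pay P_b = 212.125; sellers receive P_s = P_b - 120 = 92.125.
CS falls from (1/2)(53.75)(26.875) = 722.2656 to (1/2)(23.75)(11.875) = 141.0156, a change of -581.25.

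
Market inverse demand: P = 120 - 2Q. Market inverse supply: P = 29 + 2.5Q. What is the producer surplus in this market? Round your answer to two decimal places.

511.17

Set 120 - 2Q = 29 + 2.5Q, which gives 91 = 4.5Q, so Q* = 20.2222 and P* = 120 - 2(20.2222) = 79.5556.
Producer surplus is the triangle above supply below P*: (1/2)(20.2222)(79.5556 - 29) = (1/2)(20.2222)(50.5556) = 511.1728.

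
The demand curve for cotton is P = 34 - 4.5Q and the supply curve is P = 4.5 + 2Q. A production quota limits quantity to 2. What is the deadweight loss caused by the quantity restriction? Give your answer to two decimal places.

20.94

Without the quota, 34 - 4.5Q = 4.5 + 2Q gives Q* = 4.5385.
At Q = 2 the demand price is 34 - 4.5(2) = 25 and the supply price is 4.5 + 2(2) = 8.5.
DWL = (1/2)(gap between curves at 2) x (Q* - 2) = (1/2)(16.5)(2.5385) = 20.9423.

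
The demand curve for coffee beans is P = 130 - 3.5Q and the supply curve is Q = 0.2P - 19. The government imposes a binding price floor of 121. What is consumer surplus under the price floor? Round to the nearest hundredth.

11.57

Rewriting supply in inverse form: P = 95 + 5Q.
Without the control, 130 - 3.5Q = 95 + 5Q so Q* = 4.1176 and P* = 115.5882.
At P = 121, buyers demand (130 - 121)/3.5 = 2.5714 while sellers would supply more, so the quantity traded is 2.5714 at price 121.
CS is the triangle under demand above 121: (1/2)(2.5714)(130 - 121) = 11.5714.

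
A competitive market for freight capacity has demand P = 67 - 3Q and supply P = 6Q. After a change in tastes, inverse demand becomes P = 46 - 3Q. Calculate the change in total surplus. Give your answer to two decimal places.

-131.83

Initial equilibrium: Q_0 = 7.4444, P_0 = 44.6667; CS_0 = (1/2)(7.4444)(22.3333) = 83.1296, PS_0 = (1/2)(7.4444)(44.6667) = 166.2593.
New equilibrium: 46 - 3Q = 6Q gives Q_1 = 5.1111, P_1 = 30.6667; CS_1 = 39.1852, PS_1 = 78.3704.
Change in total surplus = (39.1852 + 78.3704) - (83.1296 + 166.2593) = -131.8333.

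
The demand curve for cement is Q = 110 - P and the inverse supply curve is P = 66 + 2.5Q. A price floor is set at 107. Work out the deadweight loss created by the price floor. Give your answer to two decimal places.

Rewriting demand in inverse form: P = 110 - Q.
Free-market equilibrium: 110 - Q = 66 + 2.5Q gives Q* = 12.5714, P* = 97.4286.
At P = 107, buyers demand (110 - 107)/1 = 3 while sellers would supply more, so the quantity traded is 3 at price 107.
At Q = 3 the demand price is 107 and the supply price is 73.5. Deadweight loss is the triangle between the curves from 3 to 12.5714: (1/2)(107 - 73.5)(12.5714 - 3) = 160.3214.

160.32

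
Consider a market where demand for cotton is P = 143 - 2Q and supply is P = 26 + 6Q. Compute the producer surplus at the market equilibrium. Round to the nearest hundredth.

Setting demand equal to supply, 117 = 8Q, so Q* = 14.625 and P* = 113.75.
The supply curve's price intercept is 26, so PS = (1/2)(Q*)(P* - 26) = (1/2)(14.625)(87.75) = 641.6719.

641.67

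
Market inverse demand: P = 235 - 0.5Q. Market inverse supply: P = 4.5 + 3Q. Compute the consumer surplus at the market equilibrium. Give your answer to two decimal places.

Equilibrium: 235 - 0.5Q = 4.5 + 3Q, so Q* = 65.8571 and P* = 202.0714.
Consumer surplus is the triangle under demand above P*: (1/2)(65.8571)(235 - 202.0714) = (1/2)(65.8571)(32.9286) = 1084.2908.

1084.29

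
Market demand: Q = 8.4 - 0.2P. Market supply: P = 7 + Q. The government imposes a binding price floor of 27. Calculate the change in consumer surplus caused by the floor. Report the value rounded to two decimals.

Rewriting demand in inverse form: P = 42 - 5Q.
Without the control, 42 - 5Q = 7 + Q so Q* = 5.8333 and P* = 12.8333.
At the floor price 27, quantity demanded is (42 - 27)/5 = 3; demand is the short side, so Q = 3 trades at P = 27.
CS goes from (1/2)(5.8333)(29.1667) = 85.0694 to 22.5 (computed as (42 - 27)(3) - (1/2)(5)(3)^2), a change of -62.5694.

-62.57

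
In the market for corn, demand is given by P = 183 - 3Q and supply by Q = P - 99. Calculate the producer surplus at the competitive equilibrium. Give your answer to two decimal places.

Rewriting supply in inverse form: P = 99 + Q.
Equilibrium: 183 - 3Q = 99 + Q, so Q* = 21 and P* = 120.
PS is the area between P* and the supply curve from 0 to Q*: (1/2)(21)(21) = 220.5.

220.50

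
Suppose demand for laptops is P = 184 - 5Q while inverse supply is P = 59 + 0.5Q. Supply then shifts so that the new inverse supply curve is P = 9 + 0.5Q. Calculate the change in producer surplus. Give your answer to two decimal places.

123.97

Initial equilibrium: Q_0 = 22.7273, P_0 = 70.3636; CS_0 = (1/2)(22.7273)(113.6364) = 1291.3223, PS_0 = (1/2)(22.7273)(11.3636) = 129.1322.
New equilibrium: 184 - 5Q = 9 + 0.5Q gives Q_1 = 31.8182, P_1 = 24.9091; CS_1 = 2530.9917, PS_1 = 253.0992.
Change in producer surplus = 253.0992 - 129.1322 = 123.9669.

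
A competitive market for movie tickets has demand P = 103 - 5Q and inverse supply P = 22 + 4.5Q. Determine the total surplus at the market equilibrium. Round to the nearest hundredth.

Setting demand equal to supply, 81 = 9.5Q, so Q* = 8.5263 and P* = 60.3684.
Total surplus is the full triangle between the curves from 0 to Q*: (1/2)(8.5263)(103 - 22) = 345.3158.

345.32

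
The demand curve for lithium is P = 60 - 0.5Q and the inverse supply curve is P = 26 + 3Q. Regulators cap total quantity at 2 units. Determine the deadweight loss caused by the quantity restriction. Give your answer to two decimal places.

104.14

Unrestricted equilibrium: Q* = (60 - 26)/(0.5 + 3) = 9.7143.
At Q = 2 the demand price is 60 - 0.5(2) = 59 and the supply price is 26 + 3(2) = 32.
DWL = (1/2)(gap between curves at 2) x (Q* - 2) = (1/2)(27)(7.7143) = 104.1429.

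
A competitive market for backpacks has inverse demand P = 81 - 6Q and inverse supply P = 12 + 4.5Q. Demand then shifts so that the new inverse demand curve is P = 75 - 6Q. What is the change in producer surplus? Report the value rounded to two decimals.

Initial equilibrium: Q_0 = 6.5714, P_0 = 41.5714; CS_0 = (1/2)(6.5714)(39.4286) = 129.551, PS_0 = (1/2)(6.5714)(29.5714) = 97.1633.
New equilibrium: 75 - 6Q = 12 + 4.5Q gives Q_1 = 6, P_1 = 39; CS_1 = 108, PS_1 = 81.
Change in producer surplus = 81 - 97.1633 = -16.1633.

-16.16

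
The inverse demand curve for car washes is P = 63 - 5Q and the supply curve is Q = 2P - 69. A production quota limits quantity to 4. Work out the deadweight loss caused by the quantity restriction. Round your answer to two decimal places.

Rewriting supply in inverse form: P = 34.5 + 0.5Q.
Without the quota, 63 - 5Q = 34.5 + 0.5Q gives Q* = 5.1818.
At Q = 4 the demand price is 63 - 5(4) = 43 and the supply price is 34.5 + 0.5(4) = 36.5.
DWL = (1/2)(gap between curves at 4) x (Q* - 4) = (1/2)(6.5)(1.1818) = 3.8409.

3.84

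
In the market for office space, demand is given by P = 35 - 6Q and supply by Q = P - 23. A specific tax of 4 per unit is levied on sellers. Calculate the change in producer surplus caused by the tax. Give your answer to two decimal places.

Rewriting supply in inverse form: P = 23 + Q.
Without the tax, 35 - 6Q = 23 + Q so Q* = 1.7143 and P* = 24.7143.
A tax on sellers shifts supply up by 4: 35 - 6Q = 23 + Q + 4, so Q_t = 1.1429. Buyers pay P_b = 28.1429; sellers receive P_s = P_b - 4 = 24.1429.
Producers lose the trapezoid between P_s and P* out to Q_t plus the triangle from Q_t to Q*: change in PS = 0.6531 - 1.4694 = -0.8163.

-0.82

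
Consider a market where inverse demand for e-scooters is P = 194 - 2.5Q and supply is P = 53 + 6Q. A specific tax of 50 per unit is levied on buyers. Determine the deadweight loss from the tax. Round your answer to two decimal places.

Pre-tax equilibrium: 194 - 2.5Q = 53 + 6Q gives Q* = 16.5882, P* = 152.5294.
With the tax, buyers' net willingness to pay falls by 50: (194 - 50) - 2.5Q = 53 + 6Q, so Q_t = 10.7059. Buyers pay P_b = 167.2353; sellers receive P_s = P_b - 50 = 117.2353.
The welfare triangle lost has base Q* - Q_t = 5.8824 and height t = 50, so DWL = (1/2)(5.8824)(50) = 147.0588.

147.06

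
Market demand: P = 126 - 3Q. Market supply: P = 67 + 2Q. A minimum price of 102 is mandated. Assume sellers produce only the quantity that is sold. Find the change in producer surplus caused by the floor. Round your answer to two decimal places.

Free-market equilibrium: 126 - 3Q = 67 + 2Q gives Q* = 11.8, P* = 90.6.
At the floor price 102, quantity demanded is (126 - 102)/3 = 8; demand is the short side, so Q = 8 trades at P = 102.
PS goes from (1/2)(11.8)(23.6) = 139.24 to 216 (computed as (102 - 67)(8) - (1/2)(2)(8)^2), a change of 76.76.

76.76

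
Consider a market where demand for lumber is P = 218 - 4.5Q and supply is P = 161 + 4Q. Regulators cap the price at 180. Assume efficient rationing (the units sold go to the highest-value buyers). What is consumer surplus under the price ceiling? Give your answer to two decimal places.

Free-market equilibrium: 218 - 4.5Q = 161 + 4Q gives Q* = 6.7059, P* = 187.8235.
At P = 180, sellers supply (180 - 161)/4 = 4.75 while buyers want more, so the quantity traded is 4.75 at price 180.
The demand price at Q = 4.75 is 196.625. CS is the trapezoid between demand and 180 over [0, 4.75]: (1/2)[(218 - 180) + (196.625 - 180)](4.75) = 129.7344.

129.73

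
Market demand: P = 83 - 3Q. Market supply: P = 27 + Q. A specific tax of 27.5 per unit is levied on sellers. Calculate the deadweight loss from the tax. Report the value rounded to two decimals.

Pre-tax equilibrium: 83 - 3Q = 27 + Q gives Q* = 14, P* = 41.
A tax on sellers shifts supply up by 27.5: 83 - 3Q = 27 + Q + 27.5, so Q_t = 7.125. Buyers pay P_b = 61.625; sellers receive P_s = P_b - 27.5 = 34.125.
The welfare triangle lost has base Q* - Q_t = 6.875 and height t = 27.5, so DWL = (1/2)(6.875)(27.5) = 94.5312.

94.53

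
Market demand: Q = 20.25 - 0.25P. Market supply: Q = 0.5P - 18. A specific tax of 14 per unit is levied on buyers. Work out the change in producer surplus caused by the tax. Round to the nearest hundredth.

Rewriting demand in inverse form: P = 81 - 4Q.
Rewriting supply in inverse form: P = 36 + 2Q.
Without the tax, 81 - 4Q = 36 + 2Q so Q* = 7.5 and P* = 51.
With the tax, buyers' net willingness to pay falls by 14: (81 - 14) - 4Q = 36 + 2Q, so Q_t = 5.1667. Buyers pay P_b = 60.3333; sellers receive P_s = P_b - 14 = 46.3333.
PS falls from (1/2)(7.5)(15) = 56.25 to (1/2)(5.1667)(10.3333) = 26.6944, a change of -29.5556.

-29.56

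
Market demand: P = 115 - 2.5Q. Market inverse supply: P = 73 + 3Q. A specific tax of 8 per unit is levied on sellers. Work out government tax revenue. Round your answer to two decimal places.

49.45

Pre-tax equilibrium: 115 - 2.5Q = 73 + 3Q gives Q* = 7.6364, P* = 95.9091.
A tax on sellers shifts supply up by 8: 115 - 2.5Q = 73 + 3Q + 8, so Q_t = 6.1818. Buyers pay P_b = 99.5455; sellers receive P_s = P_b - 8 = 91.5455.
Revenue is the tax times quantity traded: 8 x 6.1818 = 49.4545.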